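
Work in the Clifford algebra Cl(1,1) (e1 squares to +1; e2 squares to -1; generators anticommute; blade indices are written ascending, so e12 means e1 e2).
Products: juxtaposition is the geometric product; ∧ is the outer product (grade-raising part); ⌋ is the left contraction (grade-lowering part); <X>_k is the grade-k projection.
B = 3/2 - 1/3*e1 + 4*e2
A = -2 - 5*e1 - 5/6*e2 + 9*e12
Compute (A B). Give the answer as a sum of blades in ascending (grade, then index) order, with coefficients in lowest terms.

step 1: 2 - 257/6*e1 - 25/4*e2 - 61/9*e12
Answer: 2 - 257/6*e1 - 25/4*e2 - 61/9*e12


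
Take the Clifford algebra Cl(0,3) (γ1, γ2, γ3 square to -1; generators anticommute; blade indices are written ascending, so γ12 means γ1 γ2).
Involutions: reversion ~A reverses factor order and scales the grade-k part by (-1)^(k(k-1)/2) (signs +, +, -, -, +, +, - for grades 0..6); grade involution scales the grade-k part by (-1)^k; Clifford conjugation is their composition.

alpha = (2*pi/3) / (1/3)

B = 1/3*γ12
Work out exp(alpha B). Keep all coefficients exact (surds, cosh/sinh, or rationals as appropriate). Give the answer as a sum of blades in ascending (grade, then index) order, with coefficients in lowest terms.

B^2 = (1/3)^2*(γ12)^2 = 1/9*(-1) = -1/9 (a basis 2-blade squares to minus the product of its generators' squares).
B^2 = -1/9 — a negative square means the series sums to a rotation: l = 1/3, alpha*l = 2*pi/3, so exp(alpha B) = cos(2*pi/3) + (sin(2*pi/3)/(1/3))*B = -1/2 + (3*sqrt(3)/2)*B.
Answer: -1/2 + sqrt(3)/2*γ12


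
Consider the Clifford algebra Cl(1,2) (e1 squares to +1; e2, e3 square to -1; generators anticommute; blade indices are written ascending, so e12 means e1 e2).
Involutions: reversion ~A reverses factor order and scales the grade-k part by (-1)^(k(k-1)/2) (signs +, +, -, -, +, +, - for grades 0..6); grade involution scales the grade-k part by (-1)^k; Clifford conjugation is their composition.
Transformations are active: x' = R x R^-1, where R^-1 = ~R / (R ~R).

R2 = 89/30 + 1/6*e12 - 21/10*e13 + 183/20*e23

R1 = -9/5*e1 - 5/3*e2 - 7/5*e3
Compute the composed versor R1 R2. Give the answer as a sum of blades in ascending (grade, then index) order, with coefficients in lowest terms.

Distribute over the terms of R1 (each basis-blade product reordered to ascending indices, repeated generators contracted through their squares):
(-9/5*e1) R2 = -267/50*e1 - 3/10*e2 + 189/50*e3 - 1647/100*e123
(-5/3*e2) R2 = -5/18*e1 - 89/18*e2 + 61/4*e3 - 7/2*e123
(-7/5*e3) R2 = 147/50*e1 - 1281/100*e2 - 623/150*e3 - 7/30*e123
Summing the partial products and collecting blades:
Answer: -241/90*e1 - 16249/900*e2 + 4463/300*e3 - 6061/300*e123


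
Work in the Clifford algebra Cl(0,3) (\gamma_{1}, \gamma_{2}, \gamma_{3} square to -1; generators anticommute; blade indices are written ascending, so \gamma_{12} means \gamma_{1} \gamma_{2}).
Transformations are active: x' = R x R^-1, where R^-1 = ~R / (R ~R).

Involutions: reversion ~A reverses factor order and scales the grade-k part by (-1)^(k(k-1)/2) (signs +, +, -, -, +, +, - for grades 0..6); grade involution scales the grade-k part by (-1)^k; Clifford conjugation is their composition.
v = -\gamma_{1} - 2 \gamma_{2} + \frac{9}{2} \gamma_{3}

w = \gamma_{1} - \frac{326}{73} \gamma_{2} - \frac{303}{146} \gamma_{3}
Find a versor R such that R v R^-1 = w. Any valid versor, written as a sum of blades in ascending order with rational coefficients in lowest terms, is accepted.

Here q(v) = q(w) = -\frac{101}{4}; the classical choice R = v + w = -\frac{472}{73} \gamma_{2} + \frac{177}{73} \gamma_{3} then realises v -> w under the sandwich.
Answer: -\frac{472}{73} \gamma_{2} + \frac{177}{73} \gamma_{3}


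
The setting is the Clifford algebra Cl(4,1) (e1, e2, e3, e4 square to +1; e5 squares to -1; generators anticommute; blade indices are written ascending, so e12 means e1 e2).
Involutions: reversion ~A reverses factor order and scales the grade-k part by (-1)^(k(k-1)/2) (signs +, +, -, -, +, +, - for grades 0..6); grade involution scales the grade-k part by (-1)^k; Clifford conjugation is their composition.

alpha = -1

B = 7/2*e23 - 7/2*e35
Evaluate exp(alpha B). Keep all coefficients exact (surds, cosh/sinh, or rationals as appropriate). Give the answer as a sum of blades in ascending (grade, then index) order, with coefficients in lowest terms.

B^2 term by term: the squares give (7/2)^2*(e23)^2 + (-7/2)^2*(e35)^2 = 49/4*(-1) + 49/4*(+1) = 0 (each basis 2-blade squares to minus the product of its generators' squares); cross terms between blades sharing an index anticommute and cancel. So B^2 = 0.
B^2 = 0, so the series closes: exp(alpha B) = 1 + alpha B (parabolic case).
Answer: 1 - 7/2*e23 + 7/2*e35


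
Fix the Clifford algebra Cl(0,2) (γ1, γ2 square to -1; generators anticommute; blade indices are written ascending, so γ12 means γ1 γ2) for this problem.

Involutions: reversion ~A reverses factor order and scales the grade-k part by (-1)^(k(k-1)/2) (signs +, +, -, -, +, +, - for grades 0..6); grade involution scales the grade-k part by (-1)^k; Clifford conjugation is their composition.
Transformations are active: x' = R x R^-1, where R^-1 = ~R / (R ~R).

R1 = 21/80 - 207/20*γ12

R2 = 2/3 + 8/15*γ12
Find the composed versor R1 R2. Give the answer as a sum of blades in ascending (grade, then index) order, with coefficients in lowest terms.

Distribute over the terms of R1 (each basis-blade product reordered to ascending indices, repeated generators contracted through their squares):
(21/80) R2 = 7/40 + 7/50*γ12
(-207/20*γ12) R2 = 138/25 - 69/10*γ12
Summing the partial products and collecting blades:
Answer: 1139/200 - 169/25*γ12


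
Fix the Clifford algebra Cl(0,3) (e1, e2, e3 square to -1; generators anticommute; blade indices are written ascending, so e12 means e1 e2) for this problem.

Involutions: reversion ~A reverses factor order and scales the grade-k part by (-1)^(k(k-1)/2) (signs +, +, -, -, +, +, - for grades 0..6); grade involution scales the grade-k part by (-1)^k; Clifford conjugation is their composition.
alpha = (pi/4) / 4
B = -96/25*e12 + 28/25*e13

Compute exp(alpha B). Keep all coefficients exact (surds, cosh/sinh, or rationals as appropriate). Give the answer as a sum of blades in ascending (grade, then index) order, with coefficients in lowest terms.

B^2 term by term: the squares give (-96/25)^2*(e12)^2 + (28/25)^2*(e13)^2 = 9216/625*(-1) + 784/625*(-1) = -16 (each basis 2-blade squares to minus the product of its generators' squares); cross terms between blades sharing an index anticommute and cancel. So B^2 = -16.
B^2 = -16 — a negative square means the series sums to a rotation: l = 4, alpha*l = pi/4, so exp(alpha B) = cos(pi/4) + (sin(pi/4)/4)*B = sqrt(2)/2 + (sqrt(2)/8)*B.
Answer: sqrt(2)/2 - 12*sqrt(2)/25*e12 + 7*sqrt(2)/50*e13


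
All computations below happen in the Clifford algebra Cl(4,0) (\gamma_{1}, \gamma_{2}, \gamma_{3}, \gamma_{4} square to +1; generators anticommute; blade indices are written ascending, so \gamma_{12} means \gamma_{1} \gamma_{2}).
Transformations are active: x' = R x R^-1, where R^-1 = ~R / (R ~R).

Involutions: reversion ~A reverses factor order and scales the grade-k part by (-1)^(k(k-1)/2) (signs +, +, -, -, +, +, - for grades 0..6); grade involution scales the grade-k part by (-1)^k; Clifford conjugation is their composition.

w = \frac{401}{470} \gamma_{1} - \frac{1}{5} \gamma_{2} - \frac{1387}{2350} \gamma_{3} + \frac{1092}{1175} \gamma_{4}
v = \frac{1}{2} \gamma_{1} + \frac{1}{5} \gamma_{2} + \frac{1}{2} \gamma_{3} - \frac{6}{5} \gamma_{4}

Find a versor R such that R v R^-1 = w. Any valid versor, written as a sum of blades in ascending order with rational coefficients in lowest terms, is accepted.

A norm check does it: q(v) = q(w) = \frac{99}{50}, hence R = v + w = \frac{318}{235} \gamma_{1} - \frac{106}{1175} \gamma_{3} - \frac{318}{1175} \gamma_{4} realises the map — parallel part kept, (v - w)/2 negated, v carried to w.
Answer: \frac{318}{235} \gamma_{1} - \frac{106}{1175} \gamma_{3} - \frac{318}{1175} \gamma_{4}


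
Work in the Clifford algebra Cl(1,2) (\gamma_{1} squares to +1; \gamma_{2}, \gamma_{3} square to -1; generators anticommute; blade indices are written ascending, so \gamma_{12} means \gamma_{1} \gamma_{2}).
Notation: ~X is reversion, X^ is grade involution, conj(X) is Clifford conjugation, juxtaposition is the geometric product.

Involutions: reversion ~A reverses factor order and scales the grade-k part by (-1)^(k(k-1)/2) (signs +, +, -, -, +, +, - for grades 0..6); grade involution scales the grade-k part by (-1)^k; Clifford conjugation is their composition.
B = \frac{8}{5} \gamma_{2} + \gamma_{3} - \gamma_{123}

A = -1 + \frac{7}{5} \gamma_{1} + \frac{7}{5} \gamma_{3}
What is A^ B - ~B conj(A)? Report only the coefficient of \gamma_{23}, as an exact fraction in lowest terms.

first term: \frac{7}{5} - \frac{8}{5} \gamma_{2} - \gamma_{3} - \frac{91}{25} \gamma_{12} - \frac{7}{5} \gamma_{13} + \frac{91}{25} \gamma_{23} + \gamma_{123}
second term: \frac{7}{5} - \frac{8}{5} \gamma_{2} - \gamma_{3} + \frac{91}{25} \gamma_{12} + \frac{7}{5} \gamma_{13} - \frac{91}{25} \gamma_{23} - \gamma_{123}
Answer: \frac{182}{25}


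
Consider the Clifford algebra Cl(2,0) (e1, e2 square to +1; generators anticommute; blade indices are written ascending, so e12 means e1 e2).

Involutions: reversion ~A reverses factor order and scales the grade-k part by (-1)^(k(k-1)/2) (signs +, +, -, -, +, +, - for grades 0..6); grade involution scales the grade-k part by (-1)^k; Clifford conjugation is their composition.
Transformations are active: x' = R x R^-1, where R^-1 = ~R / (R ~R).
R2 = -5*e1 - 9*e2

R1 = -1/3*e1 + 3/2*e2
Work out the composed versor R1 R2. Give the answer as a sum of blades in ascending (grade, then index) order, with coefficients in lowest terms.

Distribute over the terms of R1 (each basis-blade product reordered to ascending indices, repeated generators contracted through their squares):
(-1/3*e1) R2 = 5/3 + 3*e12
(3/2*e2) R2 = -27/2 + 15/2*e12
Summing the partial products and collecting blades:
Answer: -71/6 + 21/2*e12


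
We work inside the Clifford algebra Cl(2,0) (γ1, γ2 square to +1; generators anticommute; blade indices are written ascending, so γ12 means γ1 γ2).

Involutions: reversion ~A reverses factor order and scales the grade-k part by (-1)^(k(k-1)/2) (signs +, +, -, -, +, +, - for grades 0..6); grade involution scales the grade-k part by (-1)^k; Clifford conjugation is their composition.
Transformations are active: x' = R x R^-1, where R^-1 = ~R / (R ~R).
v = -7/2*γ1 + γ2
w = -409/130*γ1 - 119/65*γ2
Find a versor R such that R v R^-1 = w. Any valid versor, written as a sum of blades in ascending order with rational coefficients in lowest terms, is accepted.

Equal squares first: v^2 = w^2 = 53/4. Then v + w = -432/65*γ1 - 54/65*γ2 is a versor taking v to w, provided it is invertible.
Answer: -432/65*γ1 - 54/65*γ2


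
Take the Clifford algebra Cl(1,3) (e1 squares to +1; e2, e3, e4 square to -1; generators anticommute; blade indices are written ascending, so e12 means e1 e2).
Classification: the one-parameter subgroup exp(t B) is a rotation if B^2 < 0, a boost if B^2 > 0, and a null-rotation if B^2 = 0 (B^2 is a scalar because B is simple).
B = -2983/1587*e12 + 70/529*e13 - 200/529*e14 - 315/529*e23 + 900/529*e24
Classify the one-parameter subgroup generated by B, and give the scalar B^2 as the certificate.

B^2 term by term: the squares give (-2983/1587)^2*(e12)^2 + (70/529)^2*(e13)^2 + (-200/529)^2*(e14)^2 + (-315/529)^2*(e23)^2 + (900/529)^2*(e24)^2 = 8898289/2518569*(+1) + 4900/279841*(+1) + 40000/279841*(+1) + 99225/279841*(-1) + 810000/279841*(-1) = 4/9 (each basis 2-blade squares to minus the product of its generators' squares); cross terms between blades sharing an index anticommute and cancel; the commuting (index-disjoint) pairs give grade-4 terms 2*c*c'*(blade product), which cancel blade by blade — e1234: -126000/279841 + 126000/279841 = 0 — confirming B is simple. So B^2 = 4/9.
Answer: boost, certificate B^2 = 4/9. No conjugation can change B^2 = 4/9; the sign gives the class.


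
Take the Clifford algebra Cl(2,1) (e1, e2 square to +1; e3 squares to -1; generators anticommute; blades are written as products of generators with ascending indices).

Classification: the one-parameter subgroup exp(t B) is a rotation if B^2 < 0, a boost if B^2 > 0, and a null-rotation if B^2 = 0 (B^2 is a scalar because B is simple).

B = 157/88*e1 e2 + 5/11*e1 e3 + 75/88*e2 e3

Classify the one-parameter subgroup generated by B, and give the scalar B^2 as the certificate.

B^2 term by term: the squares give (157/88)^2*(e1 e2)^2 + (5/11)^2*(e1 e3)^2 + (75/88)^2*(e2 e3)^2 = 24649/7744*(-1) + 25/121*(+1) + 5625/7744*(+1) = -9/4 (each basis 2-blade squares to minus the product of its generators' squares); cross terms between blades sharing an index anticommute and cancel. So B^2 = -9/4.
Answer: rotation, certificate B^2 = -9/4. No conjugation can change B^2 = -9/4; the sign gives the class.


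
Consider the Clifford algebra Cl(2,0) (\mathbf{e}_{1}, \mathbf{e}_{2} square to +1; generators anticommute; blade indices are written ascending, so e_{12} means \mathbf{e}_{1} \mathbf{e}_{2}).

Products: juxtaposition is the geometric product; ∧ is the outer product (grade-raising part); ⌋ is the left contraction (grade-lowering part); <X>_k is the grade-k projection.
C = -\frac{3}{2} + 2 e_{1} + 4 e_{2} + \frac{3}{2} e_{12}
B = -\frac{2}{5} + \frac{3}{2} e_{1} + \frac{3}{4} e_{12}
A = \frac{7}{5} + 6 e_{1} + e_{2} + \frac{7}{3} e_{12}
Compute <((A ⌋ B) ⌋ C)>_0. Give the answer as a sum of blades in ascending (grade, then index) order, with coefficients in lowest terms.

step 1: \frac{669}{100} + \frac{27}{20} e_{1} + \frac{9}{2} e_{2} + \frac{21}{20} e_{12}
step 2: \frac{909}{100} + \frac{663}{100} e_{1} + \frac{5757}{200} e_{2} + \frac{2007}{200} e_{12}
step 3: \frac{909}{100}
Answer: \frac{909}{100}


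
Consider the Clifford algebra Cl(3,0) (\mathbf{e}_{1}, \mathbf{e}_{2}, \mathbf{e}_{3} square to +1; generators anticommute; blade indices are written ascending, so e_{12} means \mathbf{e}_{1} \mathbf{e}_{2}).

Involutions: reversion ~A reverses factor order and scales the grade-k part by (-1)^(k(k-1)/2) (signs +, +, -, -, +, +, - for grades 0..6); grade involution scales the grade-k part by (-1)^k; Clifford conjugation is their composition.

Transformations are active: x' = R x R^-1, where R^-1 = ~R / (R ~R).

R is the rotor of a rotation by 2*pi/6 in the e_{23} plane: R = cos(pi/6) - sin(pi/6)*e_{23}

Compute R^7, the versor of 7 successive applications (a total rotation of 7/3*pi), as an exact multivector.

Half-angle bookkeeping: 7 applications in e_{23} add up to rotor phase 7*pi/6 = \frac{7 \pi}{6}, so R^7 = cos(\frac{7 \pi}{6}) - sin(\frac{7 \pi}{6})*e_{23}.
cos(\frac{7 \pi}{6}) = - \frac{\sqrt{3}}{2} and sin(\frac{7 \pi}{6}) = - \frac{1}{2}, so R^7 = - \frac{\sqrt{3}}{2} + \frac{1}{2} e_{23}. The net rotation is 1/3*pi (after discarding 1 full turn, each of which contributes a factor -1 to the rotor); the rotor keeps the half-angle phase exactly.
Answer: - \frac{\sqrt{3}}{2} + \frac{1}{2} e_{23}


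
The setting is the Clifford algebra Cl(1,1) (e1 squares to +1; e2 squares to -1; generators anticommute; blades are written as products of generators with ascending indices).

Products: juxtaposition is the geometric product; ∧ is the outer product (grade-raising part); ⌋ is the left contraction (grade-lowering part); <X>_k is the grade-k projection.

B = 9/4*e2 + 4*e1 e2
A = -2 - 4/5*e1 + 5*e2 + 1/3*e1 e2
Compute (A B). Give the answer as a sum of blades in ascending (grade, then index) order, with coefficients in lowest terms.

step 1: -119/12 + 77/4*e1 - 77/10*e2 - 49/5*e1 e2
Answer: -119/12 + 77/4*e1 - 77/10*e2 - 49/5*e1 e2


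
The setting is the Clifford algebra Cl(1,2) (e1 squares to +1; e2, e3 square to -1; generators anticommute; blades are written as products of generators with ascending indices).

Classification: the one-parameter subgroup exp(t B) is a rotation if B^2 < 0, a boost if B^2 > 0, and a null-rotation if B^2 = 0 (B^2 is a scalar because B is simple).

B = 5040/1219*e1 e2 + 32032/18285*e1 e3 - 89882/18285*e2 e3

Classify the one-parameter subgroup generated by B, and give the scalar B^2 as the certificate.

B^2 term by term: the squares give (5040/1219)^2*(e1 e2)^2 + (32032/18285)^2*(e1 e3)^2 + (-89882/18285)^2*(e2 e3)^2 = 25401600/1485961*(+1) + 1026049024/334341225*(+1) + 8078773924/334341225*(-1) = -4 (each basis 2-blade squares to minus the product of its generators' squares); cross terms between blades sharing an index anticommute and cancel. So B^2 = -4.
Answer: rotation, certificate B^2 = -4. Because -4 is invariant under every versor sandwich, the classification follows from its sign alone.


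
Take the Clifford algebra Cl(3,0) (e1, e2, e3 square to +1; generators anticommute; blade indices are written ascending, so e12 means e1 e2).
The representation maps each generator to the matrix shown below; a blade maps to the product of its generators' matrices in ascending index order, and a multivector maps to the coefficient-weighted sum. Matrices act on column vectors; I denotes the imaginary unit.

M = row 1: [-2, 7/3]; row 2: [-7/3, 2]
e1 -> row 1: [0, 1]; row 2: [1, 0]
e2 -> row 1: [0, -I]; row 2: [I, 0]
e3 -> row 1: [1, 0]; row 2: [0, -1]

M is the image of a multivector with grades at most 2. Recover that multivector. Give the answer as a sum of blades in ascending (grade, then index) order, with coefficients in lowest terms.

Method: 1, rho(e1), rho(e2), rho(e3) form a trace-orthogonal basis of the 2x2 complex matrices (tr(X Y) = 2 if X = Y, else 0), so M = m0*1 + m1*rho(e1) + m2*rho(e2) + m3*rho(e3) with m0 = tr(M)/2 = 0, m1 = tr(M rho(e1))/2 = 0, m2 = tr(M rho(e2))/2 = 7*I/3, m3 = tr(M rho(e3))/2 = -2.
Multiplying table entries, the bivector images are rho(e12) = I*rho(e3), rho(e13) = -I*rho(e2), rho(e23) = I*rho(e1); with real blade coefficients the real parts of m0..m3 are the coefficients of 1, e1, e2, e3 and the imaginary parts give the bivectors (e23: Im m1, e13: -Im m2, e12: Im m3).
Answer: -2*e3 - 7/3*e13


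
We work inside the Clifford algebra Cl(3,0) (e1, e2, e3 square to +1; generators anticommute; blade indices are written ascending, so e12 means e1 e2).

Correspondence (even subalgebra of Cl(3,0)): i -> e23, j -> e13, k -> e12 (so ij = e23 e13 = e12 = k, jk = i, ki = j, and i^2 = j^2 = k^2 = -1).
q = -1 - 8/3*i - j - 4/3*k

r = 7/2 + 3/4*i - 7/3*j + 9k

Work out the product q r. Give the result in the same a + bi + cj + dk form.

In blades: q = -1 - 4/3*e12 - e13 - 8/3*e23, r = 7/2 + 9*e12 - 7/3*e13 + 3/4*e23.
Distribute q over r term by term (generator squares from the signature, products reordered to ascending indices): (-1)*r = -7/2 - 9*e12 + 7/3*e13 - 3/4*e23; (-4/3*e12)*r = 12 - 14/3*e12 - e13 - 28/9*e23; (-e13)*r = -7/3 + 3/4*e12 - 7/2*e13 - 9*e23; (-8/3*e23)*r = 2 + 56/9*e12 + 24*e13 - 28/3*e23.
Sum: 49/6 - 241/36*e12 + 131/6*e13 - 799/36*e23; translating back through the correspondence:
Answer: 49/6 - 799/36*i + 131/6*j - 241/36*k


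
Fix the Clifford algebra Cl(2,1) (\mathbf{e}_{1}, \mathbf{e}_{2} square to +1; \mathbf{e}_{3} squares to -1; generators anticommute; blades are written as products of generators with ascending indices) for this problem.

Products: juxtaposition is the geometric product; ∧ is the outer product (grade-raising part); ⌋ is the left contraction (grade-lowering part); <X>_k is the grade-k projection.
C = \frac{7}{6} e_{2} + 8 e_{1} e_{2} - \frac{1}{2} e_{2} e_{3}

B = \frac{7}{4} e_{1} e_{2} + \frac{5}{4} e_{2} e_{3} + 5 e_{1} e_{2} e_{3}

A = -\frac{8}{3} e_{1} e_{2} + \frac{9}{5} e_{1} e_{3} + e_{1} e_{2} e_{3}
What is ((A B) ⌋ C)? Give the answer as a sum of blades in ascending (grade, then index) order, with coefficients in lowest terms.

step 1: \frac{29}{3} + \frac{5}{4} e_{1} - 9 e_{2} + \frac{139}{12} e_{3} + \frac{9}{4} e_{1} e_{2} - \frac{10}{3} e_{1} e_{3} + \frac{63}{20} e_{2} e_{3}
step 2: -\frac{1203}{40} + 72 e_{1} + \frac{1115}{72} e_{2} + \frac{9}{2} e_{3} + \frac{232}{3} e_{1} e_{2} - \frac{29}{6} e_{2} e_{3}
Answer: -\frac{1203}{40} + 72 e_{1} + \frac{1115}{72} e_{2} + \frac{9}{2} e_{3} + \frac{232}{3} e_{1} e_{2} - \frac{29}{6} e_{2} e_{3}


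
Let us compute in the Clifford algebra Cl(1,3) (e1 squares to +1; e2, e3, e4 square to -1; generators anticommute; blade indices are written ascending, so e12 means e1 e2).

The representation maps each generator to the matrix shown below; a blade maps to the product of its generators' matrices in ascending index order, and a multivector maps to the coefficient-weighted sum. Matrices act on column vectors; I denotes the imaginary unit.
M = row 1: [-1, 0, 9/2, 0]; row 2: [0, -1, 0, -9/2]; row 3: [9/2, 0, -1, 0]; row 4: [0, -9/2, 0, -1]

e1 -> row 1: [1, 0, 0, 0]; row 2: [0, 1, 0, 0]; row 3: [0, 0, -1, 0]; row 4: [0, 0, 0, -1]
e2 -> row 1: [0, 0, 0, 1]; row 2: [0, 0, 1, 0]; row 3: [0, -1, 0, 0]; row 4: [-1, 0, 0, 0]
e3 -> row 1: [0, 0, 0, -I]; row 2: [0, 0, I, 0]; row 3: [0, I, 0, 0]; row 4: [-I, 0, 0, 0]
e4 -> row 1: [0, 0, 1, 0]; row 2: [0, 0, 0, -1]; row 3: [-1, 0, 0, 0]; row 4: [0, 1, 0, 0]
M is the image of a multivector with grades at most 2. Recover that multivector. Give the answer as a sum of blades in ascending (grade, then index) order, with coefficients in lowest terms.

Method: the blade images are trace-orthogonal — tr(rho(e_A) rho(e_B)^-1) = 4 if A = B and 0 otherwise — and rho(e_A)^-1 = (e_A)^2 * rho(e_A) with (e_A)^2 = +1 or -1, so the coefficient of e_A in the preimage is (e_A)^2 * tr(M rho(e_A))/4.
Nonzero projections over blades of grade <= 2: 1: (1)^2 = +1, tr(M 1) = -4, coefficient -1; e14: (e14)^2 = +1, tr(M rho(e14)) = 18, coefficient 9/2. Every other blade of grade <= 2 projects to 0.
Answer: -1 + 9/2*e14


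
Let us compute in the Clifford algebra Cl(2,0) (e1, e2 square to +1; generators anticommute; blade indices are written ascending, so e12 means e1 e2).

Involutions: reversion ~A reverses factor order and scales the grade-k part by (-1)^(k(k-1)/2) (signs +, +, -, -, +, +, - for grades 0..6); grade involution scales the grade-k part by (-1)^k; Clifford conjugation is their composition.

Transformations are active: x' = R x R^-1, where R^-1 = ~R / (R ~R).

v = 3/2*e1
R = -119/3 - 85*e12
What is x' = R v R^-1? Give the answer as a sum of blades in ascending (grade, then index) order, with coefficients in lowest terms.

~R = -119/3 + 85*e12, and R ~R = 79186/9, so R^-1 = ~R / (79186/9).
R v = -119/2*e1 + 255/2*e2
Answer: -132/137*e1 - 315/274*e2


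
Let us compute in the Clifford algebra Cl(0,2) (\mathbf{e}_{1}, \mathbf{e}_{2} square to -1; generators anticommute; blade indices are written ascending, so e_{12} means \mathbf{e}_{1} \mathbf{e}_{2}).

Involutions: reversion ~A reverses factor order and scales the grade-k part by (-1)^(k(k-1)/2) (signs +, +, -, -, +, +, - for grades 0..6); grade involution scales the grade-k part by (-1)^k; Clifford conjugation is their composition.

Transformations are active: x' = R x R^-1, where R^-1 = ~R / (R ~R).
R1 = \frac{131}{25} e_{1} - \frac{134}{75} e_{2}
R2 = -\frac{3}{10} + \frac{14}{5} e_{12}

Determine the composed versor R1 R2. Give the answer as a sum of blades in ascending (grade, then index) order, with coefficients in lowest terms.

Distribute over the terms of R1 (each basis-blade product reordered to ascending indices, repeated generators contracted through their squares):
(\frac{131}{25} e_{1}) R2 = -\frac{393}{250} e_{1} - \frac{1834}{125} e_{2}
(-\frac{134}{75} e_{2}) R2 = -\frac{1876}{375} e_{1} + \frac{67}{125} e_{2}
Summing the partial products and collecting blades:
Answer: -\frac{4931}{750} e_{1} - \frac{1767}{125} e_{2}


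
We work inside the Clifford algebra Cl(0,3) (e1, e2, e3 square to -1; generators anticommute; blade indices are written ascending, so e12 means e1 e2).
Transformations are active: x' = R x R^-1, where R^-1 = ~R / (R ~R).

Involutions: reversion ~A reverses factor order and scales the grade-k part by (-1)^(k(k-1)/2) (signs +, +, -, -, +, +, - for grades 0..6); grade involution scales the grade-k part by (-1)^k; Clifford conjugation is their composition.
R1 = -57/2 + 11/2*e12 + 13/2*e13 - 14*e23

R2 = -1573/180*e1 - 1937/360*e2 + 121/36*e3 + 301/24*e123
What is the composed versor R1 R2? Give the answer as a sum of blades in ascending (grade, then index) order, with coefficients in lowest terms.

Distribute over the terms of R1 (each basis-blade product reordered to ascending indices, repeated generators contracted through their squares):
(-57/2) R2 = 29887/120*e1 + 36803/240*e2 - 2299/24*e3 - 5719/16*e123
(11/2*e12) R2 = 21307/720*e1 - 17303/360*e2 - 3311/48*e3 + 1331/72*e123
(13/2*e13) R2 = -1573/72*e1 + 3913/48*e2 - 20449/360*e3 + 25181/720*e123
(-14*e23) R2 = 2107/12*e1 + 847/18*e2 + 13559/180*e3 + 11011/90*e123
Summing the partial products and collecting blades:
Answer: 34591/80*e1 + 28063/120*e2 - 35099/240*e3 - 5449/30*e123


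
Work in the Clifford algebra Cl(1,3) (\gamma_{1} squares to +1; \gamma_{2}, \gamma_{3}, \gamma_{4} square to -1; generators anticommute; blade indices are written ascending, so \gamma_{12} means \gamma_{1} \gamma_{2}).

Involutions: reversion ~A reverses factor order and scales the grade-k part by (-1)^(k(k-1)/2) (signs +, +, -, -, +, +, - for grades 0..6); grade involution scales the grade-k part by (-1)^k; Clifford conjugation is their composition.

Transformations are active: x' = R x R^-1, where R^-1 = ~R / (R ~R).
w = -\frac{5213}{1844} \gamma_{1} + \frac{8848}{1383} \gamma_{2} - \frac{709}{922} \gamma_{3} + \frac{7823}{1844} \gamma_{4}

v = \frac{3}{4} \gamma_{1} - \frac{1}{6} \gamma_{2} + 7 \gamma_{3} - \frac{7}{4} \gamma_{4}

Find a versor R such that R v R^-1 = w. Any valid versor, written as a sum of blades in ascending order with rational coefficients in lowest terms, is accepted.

A norm check does it: q(v) = q(w) = -\frac{1855}{36}, hence R = v + w = -\frac{1915}{922} \gamma_{1} + \frac{5745}{922} \gamma_{2} + \frac{5745}{922} \gamma_{3} + \frac{1149}{461} \gamma_{4} realises the map — parallel part kept, (v - w)/2 negated, v carried to w.
Answer: -\frac{1915}{922} \gamma_{1} + \frac{5745}{922} \gamma_{2} + \frac{5745}{922} \gamma_{3} + \frac{1149}{461} \gamma_{4}


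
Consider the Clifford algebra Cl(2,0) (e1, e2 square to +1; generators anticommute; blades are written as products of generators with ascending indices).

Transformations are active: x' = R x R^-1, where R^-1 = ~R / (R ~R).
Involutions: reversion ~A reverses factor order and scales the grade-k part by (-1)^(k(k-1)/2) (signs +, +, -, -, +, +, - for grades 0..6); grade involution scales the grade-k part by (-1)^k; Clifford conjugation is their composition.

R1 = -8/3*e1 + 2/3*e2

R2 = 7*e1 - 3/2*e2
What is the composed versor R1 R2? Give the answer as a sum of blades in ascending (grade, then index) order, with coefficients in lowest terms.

Distribute over the terms of R1 (each basis-blade product reordered to ascending indices, repeated generators contracted through their squares):
(-8/3*e1) R2 = -56/3 + 4*e1 e2
(2/3*e2) R2 = -1 - 14/3*e1 e2
Summing the partial products and collecting blades:
Answer: -59/3 - 2/3*e1 e2


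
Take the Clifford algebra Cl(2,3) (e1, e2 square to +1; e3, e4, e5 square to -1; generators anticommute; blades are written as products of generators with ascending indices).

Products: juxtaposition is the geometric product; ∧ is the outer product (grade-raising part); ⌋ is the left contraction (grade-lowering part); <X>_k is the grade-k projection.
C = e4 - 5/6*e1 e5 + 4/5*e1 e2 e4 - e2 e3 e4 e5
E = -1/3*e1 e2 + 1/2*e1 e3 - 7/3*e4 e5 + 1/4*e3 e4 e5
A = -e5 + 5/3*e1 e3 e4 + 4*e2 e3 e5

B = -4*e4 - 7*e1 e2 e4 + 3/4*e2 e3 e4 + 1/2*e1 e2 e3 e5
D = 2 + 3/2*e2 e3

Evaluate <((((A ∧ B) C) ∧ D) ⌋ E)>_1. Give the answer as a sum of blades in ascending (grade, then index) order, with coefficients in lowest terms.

step 1: -4*e4 e5 - 7*e1 e2 e4 e5 + 67/4*e2 e3 e4 e5
step 2: 67/4 + 8/5*e5 - 7*e1 e3 - 10/3*e1 e4 - 4*e2 e3 + 35/6*e2 e4 - 51/5*e1 e2 e5 - 67/5*e1 e3 e5 + 67/4*e2 e3 e5 + 335/24*e1 e2 e3 e4
step 3: 67/2 + 16/5*e5 - 14*e1 e3 - 20/3*e1 e4 + 137/8*e2 e3 + 35/3*e2 e4 - 102/5*e1 e2 e5 - 134/5*e1 e3 e5 + 359/10*e2 e3 e5 + 275/12*e1 e2 e3 e4
step 4: -7 - 112/15*e4 - 67/6*e1 e2 + 67/4*e1 e3 - 4/5*e3 e4 - 469/6*e4 e5 + 67/8*e3 e4 e5
step 5: -112/15*e4
Answer: -112/15*e4


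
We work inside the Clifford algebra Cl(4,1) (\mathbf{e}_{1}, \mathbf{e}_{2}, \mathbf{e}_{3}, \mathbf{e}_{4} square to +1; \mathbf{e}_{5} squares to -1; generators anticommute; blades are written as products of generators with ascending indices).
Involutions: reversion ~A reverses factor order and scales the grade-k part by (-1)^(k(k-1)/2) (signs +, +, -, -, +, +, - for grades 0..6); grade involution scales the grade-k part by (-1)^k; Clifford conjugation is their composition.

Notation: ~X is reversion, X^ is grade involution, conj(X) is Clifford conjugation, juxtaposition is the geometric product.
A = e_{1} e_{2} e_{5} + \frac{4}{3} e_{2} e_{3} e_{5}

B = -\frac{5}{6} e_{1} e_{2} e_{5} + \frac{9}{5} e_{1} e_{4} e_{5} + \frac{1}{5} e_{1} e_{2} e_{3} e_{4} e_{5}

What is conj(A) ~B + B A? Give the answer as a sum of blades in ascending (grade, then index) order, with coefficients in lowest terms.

first term: \frac{5}{6} + \frac{10}{9} e_{1} e_{3} + \frac{4}{15} e_{1} e_{4} - \frac{9}{5} e_{2} e_{4} + \frac{1}{5} e_{3} e_{4} + \frac{12}{5} e_{1} e_{2} e_{3} e_{4}
second term: -\frac{5}{6} + \frac{10}{9} e_{1} e_{3} + \frac{4}{15} e_{1} e_{4} - \frac{9}{5} e_{2} e_{4} + \frac{1}{5} e_{3} e_{4} - \frac{12}{5} e_{1} e_{2} e_{3} e_{4}
Answer: \frac{20}{9} e_{1} e_{3} + \frac{8}{15} e_{1} e_{4} - \frac{18}{5} e_{2} e_{4} + \frac{2}{5} e_{3} e_{4}


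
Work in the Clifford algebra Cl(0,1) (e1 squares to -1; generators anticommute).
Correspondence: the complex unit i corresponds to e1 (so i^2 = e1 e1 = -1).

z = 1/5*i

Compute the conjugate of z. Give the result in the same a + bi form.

In blades: z = 1/5*e1.
Conjugation here is Clifford conjugation: the scalar is fixed and the grade-1 and grade-2 blades all flip sign, giving -1/5*e1; translating back:
Answer: -1/5*i


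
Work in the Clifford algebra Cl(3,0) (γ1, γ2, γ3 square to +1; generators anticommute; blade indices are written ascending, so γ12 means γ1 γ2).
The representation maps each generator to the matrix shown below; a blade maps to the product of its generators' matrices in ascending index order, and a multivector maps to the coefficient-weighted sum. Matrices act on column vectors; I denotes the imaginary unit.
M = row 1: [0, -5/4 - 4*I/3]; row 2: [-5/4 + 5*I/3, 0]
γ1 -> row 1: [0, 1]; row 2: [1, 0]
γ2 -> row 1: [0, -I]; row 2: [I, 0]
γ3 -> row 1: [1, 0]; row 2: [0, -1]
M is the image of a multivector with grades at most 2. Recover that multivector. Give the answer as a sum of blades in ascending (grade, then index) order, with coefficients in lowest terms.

Method: 1, rho(γ1), rho(γ2), rho(γ3) form a trace-orthogonal basis of the 2x2 complex matrices (tr(X Y) = 2 if X = Y, else 0), so M = m0*1 + m1*rho(γ1) + m2*rho(γ2) + m3*rho(γ3) with m0 = tr(M)/2 = 0, m1 = tr(M rho(γ1))/2 = -5/4 + I/6, m2 = tr(M rho(γ2))/2 = 3/2, m3 = tr(M rho(γ3))/2 = 0.
Multiplying table entries, the bivector images are rho(γ12) = I*rho(γ3), rho(γ13) = -I*rho(γ2), rho(γ23) = I*rho(γ1); with real blade coefficients the real parts of m0..m3 are the coefficients of 1, γ1, γ2, γ3 and the imaginary parts give the bivectors (γ23: Im m1, γ13: -Im m2, γ12: Im m3).
Answer: -5/4*γ1 + 3/2*γ2 + 1/6*γ23


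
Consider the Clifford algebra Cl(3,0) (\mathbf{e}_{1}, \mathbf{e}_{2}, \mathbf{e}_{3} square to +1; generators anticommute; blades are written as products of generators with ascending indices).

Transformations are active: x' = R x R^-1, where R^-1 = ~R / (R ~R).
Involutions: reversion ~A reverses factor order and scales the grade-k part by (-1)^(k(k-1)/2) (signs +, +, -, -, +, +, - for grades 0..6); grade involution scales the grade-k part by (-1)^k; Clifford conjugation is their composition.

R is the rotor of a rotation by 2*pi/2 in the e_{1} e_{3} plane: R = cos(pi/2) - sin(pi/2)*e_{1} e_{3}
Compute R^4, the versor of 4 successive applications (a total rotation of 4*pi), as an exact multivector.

Rotor phase runs at HALF the rotation angle; powers of one rotor simply add phase, so after 4 steps in e_{1} e_{3} the phase is 4*pi/2 = 2 \pi and R^4 = cos(2 \pi) - sin(2 \pi)*e_{1} e_{3}.
cos(2 \pi) = 1 and sin(2 \pi) = 0, so R^4 = 1. The total rotation 4*pi is 2 full turns, so every vector returns to itself, yet the rotor is +1, back on the identity sheet (an even number of 2*pi turns).
Answer: 1


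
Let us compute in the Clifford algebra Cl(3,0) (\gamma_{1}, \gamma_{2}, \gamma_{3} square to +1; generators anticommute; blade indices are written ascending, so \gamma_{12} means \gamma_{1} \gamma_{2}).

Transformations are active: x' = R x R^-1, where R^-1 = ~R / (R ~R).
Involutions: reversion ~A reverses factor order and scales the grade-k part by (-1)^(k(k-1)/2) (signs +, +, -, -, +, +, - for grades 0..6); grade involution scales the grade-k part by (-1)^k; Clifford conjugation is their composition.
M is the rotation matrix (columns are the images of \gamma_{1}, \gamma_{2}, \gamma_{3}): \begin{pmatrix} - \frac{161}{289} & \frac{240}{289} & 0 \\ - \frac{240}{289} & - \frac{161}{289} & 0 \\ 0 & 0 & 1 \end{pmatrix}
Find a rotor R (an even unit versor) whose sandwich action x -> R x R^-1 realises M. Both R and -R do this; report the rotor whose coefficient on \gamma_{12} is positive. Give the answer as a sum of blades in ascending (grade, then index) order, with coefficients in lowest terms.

Method: write R = a + b12*\gamma_{12} + b13*\gamma_{13} + b23*\gamma_{23} with a^2 + b12^2 + b13^2 + b23^2 = 1 (so R^-1 = ~R). Expanding the columns R e_j ~R gives tr M = 4a^2 - 1 and, from the antisymmetric part, M21 - M12 = -4a*b12, M13 - M31 = 4a*b13, M32 - M23 = -4a*b23.
Here tr M = -\frac{33}{289}, so a^2 = (1 + tr M)/4 = \frac{64}{289} and a = ±\frac{8}{17}. Taking a = \frac{8}{17}: M21 - M12 = -\frac{480}{289}, M13 - M31 = 0, M32 - M23 = 0, giving b12 = \frac{15}{17}, b13 = 0, b23 = 0, i.e. R = \frac{8}{17} + \frac{15}{17} \gamma_{12}.
Its \gamma_{12} coefficient is already positive.
Answer: \frac{8}{17} + \frac{15}{17} \gamma_{12}. Recall the cover is two-to-one: with M of trace -\frac{33}{289}, both preimages act alike, and the stated \gamma_{12} sign chooses the sheet.


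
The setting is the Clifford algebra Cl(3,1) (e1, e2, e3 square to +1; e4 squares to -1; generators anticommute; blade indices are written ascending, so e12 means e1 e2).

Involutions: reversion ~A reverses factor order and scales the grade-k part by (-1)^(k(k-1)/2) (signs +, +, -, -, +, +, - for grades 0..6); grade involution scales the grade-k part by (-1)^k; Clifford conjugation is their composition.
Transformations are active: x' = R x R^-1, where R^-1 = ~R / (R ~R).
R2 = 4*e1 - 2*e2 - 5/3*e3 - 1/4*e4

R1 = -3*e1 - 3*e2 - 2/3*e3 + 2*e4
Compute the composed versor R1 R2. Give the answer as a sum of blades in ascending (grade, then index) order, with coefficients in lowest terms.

Distribute over the terms of R1 (each basis-blade product reordered to ascending indices, repeated generators contracted through their squares):
(-3*e1) R2 = -12 + 6*e12 + 5*e13 + 3/4*e14
(-3*e2) R2 = 6 + 12*e12 + 5*e23 + 3/4*e24
(-2/3*e3) R2 = 10/9 + 8/3*e13 - 4/3*e23 + 1/6*e34
(2*e4) R2 = 1/2 - 8*e14 + 4*e24 + 10/3*e34
Summing the partial products and collecting blades:
Answer: -79/18 + 18*e12 + 23/3*e13 - 29/4*e14 + 11/3*e23 + 19/4*e24 + 7/2*e34


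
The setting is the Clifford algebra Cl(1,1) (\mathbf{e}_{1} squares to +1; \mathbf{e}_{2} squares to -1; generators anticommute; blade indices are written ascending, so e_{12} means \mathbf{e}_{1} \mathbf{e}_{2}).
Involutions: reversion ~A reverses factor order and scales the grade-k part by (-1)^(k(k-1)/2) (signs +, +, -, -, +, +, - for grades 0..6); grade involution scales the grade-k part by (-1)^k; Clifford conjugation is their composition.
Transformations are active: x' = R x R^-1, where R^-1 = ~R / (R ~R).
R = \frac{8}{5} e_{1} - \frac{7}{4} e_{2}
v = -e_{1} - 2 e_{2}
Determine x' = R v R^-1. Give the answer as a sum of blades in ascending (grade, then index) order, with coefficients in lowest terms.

~R = \frac{8}{5} e_{1} - \frac{7}{4} e_{2}, and R ~R = -\frac{201}{400}, so R^-1 = ~R / (-\frac{201}{400}).
R v = -\frac{51}{10} - \frac{99}{20} e_{12}
Answer: \frac{2243}{67} e_{1} - \frac{2246}{67} e_{2}


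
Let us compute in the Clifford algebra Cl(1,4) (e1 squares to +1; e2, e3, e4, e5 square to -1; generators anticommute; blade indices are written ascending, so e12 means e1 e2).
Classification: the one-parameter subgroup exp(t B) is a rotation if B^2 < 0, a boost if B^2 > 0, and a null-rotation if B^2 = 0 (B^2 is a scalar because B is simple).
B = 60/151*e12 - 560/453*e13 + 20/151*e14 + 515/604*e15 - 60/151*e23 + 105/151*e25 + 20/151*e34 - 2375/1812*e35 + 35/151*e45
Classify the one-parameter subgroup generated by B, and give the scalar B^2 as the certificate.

B^2 term by term: the squares give (60/151)^2*(e12)^2 + (-560/453)^2*(e13)^2 + (20/151)^2*(e14)^2 + (515/604)^2*(e15)^2 + (-60/151)^2*(e23)^2 + (105/151)^2*(e25)^2 + (20/151)^2*(e34)^2 + (-2375/1812)^2*(e35)^2 + (35/151)^2*(e45)^2 = 3600/22801*(+1) + 313600/205209*(+1) + 400/22801*(+1) + 265225/364816*(+1) + 3600/22801*(-1) + 11025/22801*(-1) + 400/22801*(-1) + 5640625/3283344*(-1) + 1225/22801*(-1) = 0 (each basis 2-blade squares to minus the product of its generators' squares); cross terms between blades sharing an index anticommute and cancel; the commuting (index-disjoint) pairs give grade-4 terms 2*c*c'*(blade product), which cancel blade by blade — e1234: 2400/22801 - 2400/22801 = 0; e1235: -23750/22801 + 39200/22801 - 15450/22801 = 0; e1245: 4200/22801 - 4200/22801 = 0; e1345: -39200/68403 + 23750/68403 + 5150/22801 = 0; e2345: -4200/22801 + 4200/22801 = 0 — confirming B is simple. So B^2 = 0.
Answer: null-rotation, certificate B^2 = 0. No conjugation can change B^2 = 0; the sign gives the class.


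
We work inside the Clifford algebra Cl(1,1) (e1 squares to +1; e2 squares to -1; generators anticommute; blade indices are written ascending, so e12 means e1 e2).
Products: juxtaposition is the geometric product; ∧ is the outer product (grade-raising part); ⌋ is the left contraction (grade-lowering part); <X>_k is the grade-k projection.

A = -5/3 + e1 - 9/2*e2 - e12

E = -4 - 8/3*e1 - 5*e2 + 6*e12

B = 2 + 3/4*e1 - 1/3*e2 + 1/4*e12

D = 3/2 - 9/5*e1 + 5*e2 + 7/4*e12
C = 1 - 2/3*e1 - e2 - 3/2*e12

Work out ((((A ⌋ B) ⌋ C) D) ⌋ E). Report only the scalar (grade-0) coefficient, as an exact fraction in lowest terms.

step 1: -13/3 - 19/8*e1 + 29/36*e2 - 5/12*e12
step 2: -95/72 + 121/72*e1 + 379/48*e2 + 13/2*e12
step 3: -3973/120 - 2647/192*e1 + 1591/80*e2 + 4809/160*e12
step 4: 16163/36 + 74741/360*e1 + 7951/96*e2 - 3973/20*e12
Answer: 16163/36


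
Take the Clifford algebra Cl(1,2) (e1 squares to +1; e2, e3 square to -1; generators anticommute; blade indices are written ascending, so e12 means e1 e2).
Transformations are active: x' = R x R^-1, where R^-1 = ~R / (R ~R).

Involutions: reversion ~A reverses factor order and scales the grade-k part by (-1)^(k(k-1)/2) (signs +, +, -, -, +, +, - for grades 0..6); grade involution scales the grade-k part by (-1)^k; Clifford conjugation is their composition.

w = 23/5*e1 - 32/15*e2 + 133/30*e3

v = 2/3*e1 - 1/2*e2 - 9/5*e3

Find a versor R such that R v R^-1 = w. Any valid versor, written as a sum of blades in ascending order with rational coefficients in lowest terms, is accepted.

A norm check does it: q(v) = q(w) = -2741/900, hence R = v + w = 79/15*e1 - 79/30*e2 + 79/30*e3 realises the map — parallel part kept, (v - w)/2 negated, v carried to w.
Answer: 79/15*e1 - 79/30*e2 + 79/30*e3


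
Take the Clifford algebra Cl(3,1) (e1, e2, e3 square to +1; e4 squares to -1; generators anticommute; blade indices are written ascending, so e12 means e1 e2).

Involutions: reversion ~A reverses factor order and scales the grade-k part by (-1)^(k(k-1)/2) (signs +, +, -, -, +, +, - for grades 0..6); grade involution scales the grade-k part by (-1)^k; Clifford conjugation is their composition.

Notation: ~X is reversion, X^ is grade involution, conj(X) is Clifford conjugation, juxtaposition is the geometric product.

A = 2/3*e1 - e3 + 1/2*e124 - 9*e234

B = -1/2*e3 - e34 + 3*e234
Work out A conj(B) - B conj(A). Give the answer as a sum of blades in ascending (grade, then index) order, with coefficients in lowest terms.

first term: -55/2 - 9*e2 - e4 - 7/6*e13 + 15/2*e24 + 1/2*e123 + 2/3*e134 + 7/4*e1234
second term: -55/2 + 9*e2 + e4 + 7/6*e13 - 15/2*e24 + 1/2*e123 + 2/3*e134 + 7/4*e1234
Answer: -18*e2 - 2*e4 - 7/3*e13 + 15*e24
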